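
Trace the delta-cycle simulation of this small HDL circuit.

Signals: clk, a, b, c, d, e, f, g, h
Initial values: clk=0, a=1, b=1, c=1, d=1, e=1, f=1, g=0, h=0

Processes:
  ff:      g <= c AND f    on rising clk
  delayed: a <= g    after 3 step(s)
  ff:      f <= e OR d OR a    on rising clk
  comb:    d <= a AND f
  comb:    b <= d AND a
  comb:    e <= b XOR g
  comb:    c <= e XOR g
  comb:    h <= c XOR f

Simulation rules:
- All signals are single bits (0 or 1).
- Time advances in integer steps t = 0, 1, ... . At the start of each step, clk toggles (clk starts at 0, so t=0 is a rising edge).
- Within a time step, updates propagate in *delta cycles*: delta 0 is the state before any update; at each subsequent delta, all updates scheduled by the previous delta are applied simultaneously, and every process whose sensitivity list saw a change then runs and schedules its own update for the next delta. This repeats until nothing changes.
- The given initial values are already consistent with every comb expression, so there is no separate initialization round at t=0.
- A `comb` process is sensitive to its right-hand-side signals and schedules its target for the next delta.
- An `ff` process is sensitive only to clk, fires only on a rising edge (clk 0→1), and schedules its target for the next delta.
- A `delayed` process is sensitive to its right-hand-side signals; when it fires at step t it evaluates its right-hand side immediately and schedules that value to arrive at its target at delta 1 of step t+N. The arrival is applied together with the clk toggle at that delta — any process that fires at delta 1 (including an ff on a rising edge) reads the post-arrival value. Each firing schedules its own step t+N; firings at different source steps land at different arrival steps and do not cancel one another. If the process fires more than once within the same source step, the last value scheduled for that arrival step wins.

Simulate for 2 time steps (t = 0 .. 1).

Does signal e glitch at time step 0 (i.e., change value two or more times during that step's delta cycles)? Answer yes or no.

[bits: d,c,b,e,a,g,h,clk,f]
t=0: Δ0=111110001 Δ1=111110011 Δ2=111111011 Δ3=101011011 Δ4=111011111 Δ5=111011011 | 5Δ
t=1: Δ0=111011011 Δ1=111011001 | 1Δ

no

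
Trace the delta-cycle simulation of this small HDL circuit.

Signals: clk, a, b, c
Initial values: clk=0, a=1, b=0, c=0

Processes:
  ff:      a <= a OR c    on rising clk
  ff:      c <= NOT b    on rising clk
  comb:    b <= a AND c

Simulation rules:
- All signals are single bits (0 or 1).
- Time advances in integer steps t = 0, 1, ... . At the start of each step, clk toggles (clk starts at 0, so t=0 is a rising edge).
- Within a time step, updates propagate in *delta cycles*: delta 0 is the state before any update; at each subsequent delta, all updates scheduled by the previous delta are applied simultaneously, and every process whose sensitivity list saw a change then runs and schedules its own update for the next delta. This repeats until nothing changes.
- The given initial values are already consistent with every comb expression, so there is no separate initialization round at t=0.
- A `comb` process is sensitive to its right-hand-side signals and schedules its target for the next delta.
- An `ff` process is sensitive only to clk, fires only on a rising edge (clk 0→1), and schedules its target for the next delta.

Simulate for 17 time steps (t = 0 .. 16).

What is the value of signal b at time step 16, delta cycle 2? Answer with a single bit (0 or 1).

0

[bits: c,a,b,clk]
t=0: Δ0=0100 Δ1=0101 Δ2=1101 Δ3=1111 | 3Δ
t=1: Δ0=1111 Δ1=1110 | 1Δ
t=2: Δ0=1110 Δ1=1111 Δ2=0111 Δ3=0101 | 3Δ
t=3: Δ0=0101 Δ1=0100 | 1Δ
t=4: Δ0=0100 Δ1=0101 Δ2=1101 Δ3=1111 | 3Δ
t=5: Δ0=1111 Δ1=1110 | 1Δ
t=6: Δ0=1110 Δ1=1111 Δ2=0111 Δ3=0101 | 3Δ
t=7: Δ0=0101 Δ1=0100 | 1Δ
t=8: Δ0=0100 Δ1=0101 Δ2=1101 Δ3=1111 | 3Δ
t=9: Δ0=1111 Δ1=1110 | 1Δ
t=10: Δ0=1110 Δ1=1111 Δ2=0111 Δ3=0101 | 3Δ
t=11: Δ0=0101 Δ1=0100 | 1Δ
t=12: Δ0=0100 Δ1=0101 Δ2=1101 Δ3=1111 | 3Δ
t=13: Δ0=1111 Δ1=1110 | 1Δ
t=14: Δ0=1110 Δ1=1111 Δ2=0111 Δ3=0101 | 3Δ
t=15: Δ0=0101 Δ1=0100 | 1Δ
t=16: Δ0=0100 Δ1=0101 Δ2=1101 Δ3=1111 | 3Δ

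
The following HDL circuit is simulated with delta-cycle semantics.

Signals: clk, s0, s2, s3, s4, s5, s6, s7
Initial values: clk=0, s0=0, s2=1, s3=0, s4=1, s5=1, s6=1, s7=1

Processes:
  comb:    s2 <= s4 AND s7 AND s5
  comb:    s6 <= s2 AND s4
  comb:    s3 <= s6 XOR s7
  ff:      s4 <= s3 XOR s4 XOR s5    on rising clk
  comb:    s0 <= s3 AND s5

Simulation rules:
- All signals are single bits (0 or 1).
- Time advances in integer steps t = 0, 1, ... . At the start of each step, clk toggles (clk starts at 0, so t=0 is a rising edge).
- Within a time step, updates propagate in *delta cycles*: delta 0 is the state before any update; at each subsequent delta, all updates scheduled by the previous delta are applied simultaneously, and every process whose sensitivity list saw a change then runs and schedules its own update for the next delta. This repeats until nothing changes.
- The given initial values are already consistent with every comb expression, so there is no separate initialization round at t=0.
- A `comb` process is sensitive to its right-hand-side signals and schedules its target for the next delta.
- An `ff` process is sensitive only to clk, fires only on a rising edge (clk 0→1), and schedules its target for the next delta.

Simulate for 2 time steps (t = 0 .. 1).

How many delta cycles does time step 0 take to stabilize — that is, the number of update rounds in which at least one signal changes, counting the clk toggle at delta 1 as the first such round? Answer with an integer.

5

t=0 Δ0: s2=1 clk=0 s6=1 s3=0 s5=1 s0=0 s4=1 s7=1
  Δ1: clk:0→1
  Δ2: s4:1→0
  Δ3: s2:1→0, s6:1→0
  Δ4: s3:0→1
  Δ5: s0:0→1
  (5Δ to stable)
t=1 Δ0: s2=0 clk=1 s6=0 s3=1 s5=1 s0=1 s4=0 s7=1
  Δ1: clk:1→0
  (1Δ to stable)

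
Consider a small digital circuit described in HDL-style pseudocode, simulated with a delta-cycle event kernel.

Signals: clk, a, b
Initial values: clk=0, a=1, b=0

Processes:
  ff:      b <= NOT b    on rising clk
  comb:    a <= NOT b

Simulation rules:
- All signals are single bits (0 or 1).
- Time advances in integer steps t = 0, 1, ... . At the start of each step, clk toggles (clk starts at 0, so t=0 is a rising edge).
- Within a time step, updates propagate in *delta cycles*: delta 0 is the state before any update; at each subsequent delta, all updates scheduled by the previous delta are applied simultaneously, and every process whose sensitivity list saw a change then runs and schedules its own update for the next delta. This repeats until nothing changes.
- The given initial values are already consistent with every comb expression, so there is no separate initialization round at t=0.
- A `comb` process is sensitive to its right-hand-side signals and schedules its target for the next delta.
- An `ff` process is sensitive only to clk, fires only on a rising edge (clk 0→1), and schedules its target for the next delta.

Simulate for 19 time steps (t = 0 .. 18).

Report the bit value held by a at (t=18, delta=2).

[bits: clk,b,a]
t=0: Δ0=001 Δ1=101 Δ2=111 Δ3=110 | 3Δ
t=1: Δ0=110 Δ1=010 | 1Δ
t=2: Δ0=010 Δ1=110 Δ2=100 Δ3=101 | 3Δ
t=3: Δ0=101 Δ1=001 | 1Δ
t=4: Δ0=001 Δ1=101 Δ2=111 Δ3=110 | 3Δ
t=5: Δ0=110 Δ1=010 | 1Δ
t=6: Δ0=010 Δ1=110 Δ2=100 Δ3=101 | 3Δ
t=7: Δ0=101 Δ1=001 | 1Δ
t=8: Δ0=001 Δ1=101 Δ2=111 Δ3=110 | 3Δ
t=9: Δ0=110 Δ1=010 | 1Δ
t=10: Δ0=010 Δ1=110 Δ2=100 Δ3=101 | 3Δ
t=11: Δ0=101 Δ1=001 | 1Δ
t=12: Δ0=001 Δ1=101 Δ2=111 Δ3=110 | 3Δ
t=13: Δ0=110 Δ1=010 | 1Δ
t=14: Δ0=010 Δ1=110 Δ2=100 Δ3=101 | 3Δ
t=15: Δ0=101 Δ1=001 | 1Δ
t=16: Δ0=001 Δ1=101 Δ2=111 Δ3=110 | 3Δ
t=17: Δ0=110 Δ1=010 | 1Δ
t=18: Δ0=010 Δ1=110 Δ2=100 Δ3=101 | 3Δ

0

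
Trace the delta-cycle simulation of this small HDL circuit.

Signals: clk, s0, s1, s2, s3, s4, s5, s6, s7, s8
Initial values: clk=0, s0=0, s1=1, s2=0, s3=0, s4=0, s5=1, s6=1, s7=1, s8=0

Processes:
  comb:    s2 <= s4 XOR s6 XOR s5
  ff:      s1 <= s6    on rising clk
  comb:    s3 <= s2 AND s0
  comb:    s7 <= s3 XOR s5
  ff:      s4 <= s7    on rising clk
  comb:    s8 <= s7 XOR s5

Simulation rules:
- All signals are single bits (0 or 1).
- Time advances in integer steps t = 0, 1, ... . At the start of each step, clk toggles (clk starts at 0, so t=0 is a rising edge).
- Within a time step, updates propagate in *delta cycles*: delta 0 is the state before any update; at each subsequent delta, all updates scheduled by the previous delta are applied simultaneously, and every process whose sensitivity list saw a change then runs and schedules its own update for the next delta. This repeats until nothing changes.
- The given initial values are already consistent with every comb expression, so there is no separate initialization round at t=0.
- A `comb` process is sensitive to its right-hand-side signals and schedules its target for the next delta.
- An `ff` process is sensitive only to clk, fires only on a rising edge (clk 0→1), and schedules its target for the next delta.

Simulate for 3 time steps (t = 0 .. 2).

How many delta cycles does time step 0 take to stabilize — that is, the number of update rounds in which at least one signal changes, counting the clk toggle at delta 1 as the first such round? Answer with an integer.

[bits: s8,clk,s1,s0,s3,s4,s7,s2,s5,s6]
t=0: Δ0=0010001011 Δ1=0110001011 Δ2=0110011011 Δ3=0110011111 | 3Δ
t=1: Δ0=0110011111 Δ1=0010011111 | 1Δ
t=2: Δ0=0010011111 Δ1=0110011111 | 1Δ

3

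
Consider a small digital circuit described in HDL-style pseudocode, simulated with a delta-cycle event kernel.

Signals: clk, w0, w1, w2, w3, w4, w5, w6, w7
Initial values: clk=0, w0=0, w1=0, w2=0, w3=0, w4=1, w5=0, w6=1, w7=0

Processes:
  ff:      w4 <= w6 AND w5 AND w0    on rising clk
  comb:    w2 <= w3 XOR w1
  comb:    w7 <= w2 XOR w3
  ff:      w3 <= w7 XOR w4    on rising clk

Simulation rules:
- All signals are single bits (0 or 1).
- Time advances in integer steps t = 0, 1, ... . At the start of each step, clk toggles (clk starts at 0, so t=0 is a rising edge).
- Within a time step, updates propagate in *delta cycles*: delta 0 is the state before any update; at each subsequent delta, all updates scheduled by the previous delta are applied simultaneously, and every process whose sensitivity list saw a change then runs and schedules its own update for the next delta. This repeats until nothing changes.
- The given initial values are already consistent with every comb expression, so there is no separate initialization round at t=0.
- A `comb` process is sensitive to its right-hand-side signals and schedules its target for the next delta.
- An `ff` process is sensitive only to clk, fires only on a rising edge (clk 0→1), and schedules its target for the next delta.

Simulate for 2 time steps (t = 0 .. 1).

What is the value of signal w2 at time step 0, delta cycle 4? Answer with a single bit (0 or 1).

1

t=0 Δ0: w7=0 w0=0 w1=0 w4=1 w2=0 w5=0 w6=1 clk=0 w3=0
  Δ1: clk:0→1
  Δ2: w4:1→0, w3:0→1
  Δ3: w7:0→1, w2:0→1
  Δ4: w7:1→0
  (4Δ to stable)
t=1 Δ0: w7=0 w0=0 w1=0 w4=0 w2=1 w5=0 w6=1 clk=1 w3=1
  Δ1: clk:1→0
  (1Δ to stable)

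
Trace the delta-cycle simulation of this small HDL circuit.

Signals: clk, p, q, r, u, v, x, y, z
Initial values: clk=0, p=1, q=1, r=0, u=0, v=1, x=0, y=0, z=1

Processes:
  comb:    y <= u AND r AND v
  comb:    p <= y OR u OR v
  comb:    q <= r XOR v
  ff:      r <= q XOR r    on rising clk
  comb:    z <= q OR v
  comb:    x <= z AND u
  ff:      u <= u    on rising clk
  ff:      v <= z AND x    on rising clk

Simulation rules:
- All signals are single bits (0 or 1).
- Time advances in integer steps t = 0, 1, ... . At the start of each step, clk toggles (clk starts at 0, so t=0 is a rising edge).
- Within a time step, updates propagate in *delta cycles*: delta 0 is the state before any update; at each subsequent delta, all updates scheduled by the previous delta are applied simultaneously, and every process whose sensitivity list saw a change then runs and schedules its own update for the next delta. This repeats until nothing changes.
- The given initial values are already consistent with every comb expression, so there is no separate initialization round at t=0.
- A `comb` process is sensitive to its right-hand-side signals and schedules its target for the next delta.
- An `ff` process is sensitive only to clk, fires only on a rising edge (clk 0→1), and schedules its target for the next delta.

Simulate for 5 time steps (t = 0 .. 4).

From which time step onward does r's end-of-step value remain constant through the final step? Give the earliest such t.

[bits: v,q,x,y,clk,p,r,z,u]
t=0: Δ0=110001010 Δ1=110011010 Δ2=010011110 Δ3=010010110 | 3Δ
t=1: Δ0=010010110 Δ1=010000110 | 1Δ
t=2: Δ0=010000110 Δ1=010010110 Δ2=010010010 Δ3=000010010 Δ4=000010000 | 4Δ
t=3: Δ0=000010000 Δ1=000000000 | 1Δ
t=4: Δ0=000000000 Δ1=000010000 | 1Δ

2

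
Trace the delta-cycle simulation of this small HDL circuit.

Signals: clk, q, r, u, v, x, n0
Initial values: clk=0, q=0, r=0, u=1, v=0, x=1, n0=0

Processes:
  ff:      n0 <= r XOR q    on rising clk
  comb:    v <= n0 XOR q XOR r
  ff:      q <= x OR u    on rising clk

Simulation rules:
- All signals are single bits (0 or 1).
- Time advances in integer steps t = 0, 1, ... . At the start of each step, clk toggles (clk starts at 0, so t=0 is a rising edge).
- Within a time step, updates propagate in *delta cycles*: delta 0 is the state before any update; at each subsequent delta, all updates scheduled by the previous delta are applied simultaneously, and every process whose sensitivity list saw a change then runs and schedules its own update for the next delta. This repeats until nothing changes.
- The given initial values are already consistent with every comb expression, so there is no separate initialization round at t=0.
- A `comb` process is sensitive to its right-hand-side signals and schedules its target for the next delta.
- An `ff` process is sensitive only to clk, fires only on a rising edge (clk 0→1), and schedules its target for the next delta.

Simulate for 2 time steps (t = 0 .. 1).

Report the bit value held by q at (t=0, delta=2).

[bits: v,n0,q,r,u,x,clk]
t=0: Δ0=0000110 Δ1=0000111 Δ2=0010111 Δ3=1010111 | 3Δ
t=1: Δ0=1010111 Δ1=1010110 | 1Δ

1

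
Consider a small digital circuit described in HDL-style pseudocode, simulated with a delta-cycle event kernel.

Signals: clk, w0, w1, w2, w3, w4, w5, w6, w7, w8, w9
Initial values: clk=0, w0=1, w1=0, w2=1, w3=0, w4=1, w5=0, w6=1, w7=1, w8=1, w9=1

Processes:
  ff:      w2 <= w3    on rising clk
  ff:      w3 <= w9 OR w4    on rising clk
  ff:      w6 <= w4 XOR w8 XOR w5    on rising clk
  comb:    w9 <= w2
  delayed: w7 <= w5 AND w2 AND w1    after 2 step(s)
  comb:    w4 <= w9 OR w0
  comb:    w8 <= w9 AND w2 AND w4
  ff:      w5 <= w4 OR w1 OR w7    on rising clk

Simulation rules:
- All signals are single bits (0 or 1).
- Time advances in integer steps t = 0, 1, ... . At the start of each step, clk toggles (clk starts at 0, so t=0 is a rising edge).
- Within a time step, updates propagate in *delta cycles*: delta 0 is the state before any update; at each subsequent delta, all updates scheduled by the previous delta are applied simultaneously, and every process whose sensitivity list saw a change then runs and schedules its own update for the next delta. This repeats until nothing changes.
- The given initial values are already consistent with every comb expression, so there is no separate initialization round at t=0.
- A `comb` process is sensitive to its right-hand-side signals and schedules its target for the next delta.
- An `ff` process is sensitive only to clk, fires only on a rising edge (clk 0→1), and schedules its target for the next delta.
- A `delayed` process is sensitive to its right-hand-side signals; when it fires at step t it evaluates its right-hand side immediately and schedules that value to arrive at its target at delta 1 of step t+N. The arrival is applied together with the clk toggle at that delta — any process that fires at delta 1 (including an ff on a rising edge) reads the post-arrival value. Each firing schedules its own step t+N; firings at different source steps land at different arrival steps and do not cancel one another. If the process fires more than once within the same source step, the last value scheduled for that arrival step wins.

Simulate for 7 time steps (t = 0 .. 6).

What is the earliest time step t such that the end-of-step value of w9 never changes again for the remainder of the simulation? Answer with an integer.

t0.Δ0 w0=1 w8=1 w2=1 w1=0 w4=1 w6=1 clk=0 w5=0 w3=0 w7=1 w9=1
t0.Δ1 w0=1 w8=1 w2=1 w1=0 w4=1 w6=1 clk=1 w5=0 w3=0 w7=1 w9=1
t0.Δ2 w0=1 w8=1 w2=0 w1=0 w4=1 w6=0 clk=1 w5=1 w3=1 w7=1 w9=1
t0.Δ3 w0=1 w8=0 w2=0 w1=0 w4=1 w6=0 clk=1 w5=1 w3=1 w7=1 w9=0
t1.Δ0 w0=1 w8=0 w2=0 w1=0 w4=1 w6=0 clk=1 w5=1 w3=1 w7=1 w9=0
t1.Δ1 w0=1 w8=0 w2=0 w1=0 w4=1 w6=0 clk=0 w5=1 w3=1 w7=1 w9=0
t2.Δ0 w0=1 w8=0 w2=0 w1=0 w4=1 w6=0 clk=0 w5=1 w3=1 w7=1 w9=0
t2.Δ1 w0=1 w8=0 w2=0 w1=0 w4=1 w6=0 clk=1 w5=1 w3=1 w7=0 w9=0
t2.Δ2 w0=1 w8=0 w2=1 w1=0 w4=1 w6=0 clk=1 w5=1 w3=1 w7=0 w9=0
t2.Δ3 w0=1 w8=0 w2=1 w1=0 w4=1 w6=0 clk=1 w5=1 w3=1 w7=0 w9=1
t2.Δ4 w0=1 w8=1 w2=1 w1=0 w4=1 w6=0 clk=1 w5=1 w3=1 w7=0 w9=1
t3.Δ0 w0=1 w8=1 w2=1 w1=0 w4=1 w6=0 clk=1 w5=1 w3=1 w7=0 w9=1
t3.Δ1 w0=1 w8=1 w2=1 w1=0 w4=1 w6=0 clk=0 w5=1 w3=1 w7=0 w9=1
t4.Δ0 w0=1 w8=1 w2=1 w1=0 w4=1 w6=0 clk=0 w5=1 w3=1 w7=0 w9=1
t4.Δ1 w0=1 w8=1 w2=1 w1=0 w4=1 w6=0 clk=1 w5=1 w3=1 w7=0 w9=1
t4.Δ2 w0=1 w8=1 w2=1 w1=0 w4=1 w6=1 clk=1 w5=1 w3=1 w7=0 w9=1
t5.Δ0 w0=1 w8=1 w2=1 w1=0 w4=1 w6=1 clk=1 w5=1 w3=1 w7=0 w9=1
t5.Δ1 w0=1 w8=1 w2=1 w1=0 w4=1 w6=1 clk=0 w5=1 w3=1 w7=0 w9=1
t6.Δ0 w0=1 w8=1 w2=1 w1=0 w4=1 w6=1 clk=0 w5=1 w3=1 w7=0 w9=1
t6.Δ1 w0=1 w8=1 w2=1 w1=0 w4=1 w6=1 clk=1 w5=1 w3=1 w7=0 w9=1

2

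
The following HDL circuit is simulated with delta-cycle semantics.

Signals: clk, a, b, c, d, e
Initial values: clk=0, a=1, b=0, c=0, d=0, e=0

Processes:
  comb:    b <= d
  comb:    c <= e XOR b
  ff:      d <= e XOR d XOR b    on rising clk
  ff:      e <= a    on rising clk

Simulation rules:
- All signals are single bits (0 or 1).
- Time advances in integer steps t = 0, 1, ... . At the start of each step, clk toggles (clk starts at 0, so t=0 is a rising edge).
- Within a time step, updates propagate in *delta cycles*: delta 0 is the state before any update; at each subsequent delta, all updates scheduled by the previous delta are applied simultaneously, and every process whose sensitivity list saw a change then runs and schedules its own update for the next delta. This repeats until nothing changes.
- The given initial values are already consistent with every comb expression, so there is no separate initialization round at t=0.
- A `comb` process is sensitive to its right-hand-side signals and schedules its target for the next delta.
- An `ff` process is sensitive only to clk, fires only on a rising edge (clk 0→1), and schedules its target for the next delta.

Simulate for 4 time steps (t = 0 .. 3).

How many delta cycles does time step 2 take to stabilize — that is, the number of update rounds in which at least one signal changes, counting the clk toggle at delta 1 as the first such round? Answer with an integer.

4

t=0 Δ0: a=1 b=0 clk=0 c=0 d=0 e=0
  Δ1: clk:0→1
  Δ2: e:0→1
  Δ3: c:0→1
  (3Δ to stable)
t=1 Δ0: a=1 b=0 clk=1 c=1 d=0 e=1
  Δ1: clk:1→0
  (1Δ to stable)
t=2 Δ0: a=1 b=0 clk=0 c=1 d=0 e=1
  Δ1: clk:0→1
  Δ2: d:0→1
  Δ3: b:0→1
  Δ4: c:1→0
  (4Δ to stable)
t=3 Δ0: a=1 b=1 clk=1 c=0 d=1 e=1
  Δ1: clk:1→0
  (1Δ to stable)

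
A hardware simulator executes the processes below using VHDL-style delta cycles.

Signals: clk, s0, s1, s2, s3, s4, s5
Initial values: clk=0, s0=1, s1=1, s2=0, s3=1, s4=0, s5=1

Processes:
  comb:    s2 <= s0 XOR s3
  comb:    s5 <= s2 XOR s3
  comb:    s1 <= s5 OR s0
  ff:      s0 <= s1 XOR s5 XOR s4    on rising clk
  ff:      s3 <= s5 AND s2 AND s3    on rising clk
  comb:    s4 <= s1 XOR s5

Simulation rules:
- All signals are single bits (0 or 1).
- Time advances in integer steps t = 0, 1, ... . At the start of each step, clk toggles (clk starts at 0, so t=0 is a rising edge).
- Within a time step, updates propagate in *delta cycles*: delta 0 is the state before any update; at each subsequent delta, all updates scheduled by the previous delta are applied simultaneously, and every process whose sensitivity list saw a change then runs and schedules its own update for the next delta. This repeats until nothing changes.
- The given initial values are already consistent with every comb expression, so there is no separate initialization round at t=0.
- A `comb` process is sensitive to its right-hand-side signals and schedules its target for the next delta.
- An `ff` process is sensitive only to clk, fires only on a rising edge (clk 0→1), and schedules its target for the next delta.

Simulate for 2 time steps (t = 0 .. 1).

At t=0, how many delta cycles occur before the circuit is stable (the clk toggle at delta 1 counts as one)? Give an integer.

t=0 Δ0: s5=1 s2=0 s0=1 s4=0 s3=1 clk=0 s1=1
  Δ1: clk:0→1
  Δ2: s0:1→0, s3:1→0
  Δ3: s5:1→0
  Δ4: s4:0→1, s1:1→0
  Δ5: s4:1→0
  (5Δ to stable)
t=1 Δ0: s5=0 s2=0 s0=0 s4=0 s3=0 clk=1 s1=0
  Δ1: clk:1→0
  (1Δ to stable)

5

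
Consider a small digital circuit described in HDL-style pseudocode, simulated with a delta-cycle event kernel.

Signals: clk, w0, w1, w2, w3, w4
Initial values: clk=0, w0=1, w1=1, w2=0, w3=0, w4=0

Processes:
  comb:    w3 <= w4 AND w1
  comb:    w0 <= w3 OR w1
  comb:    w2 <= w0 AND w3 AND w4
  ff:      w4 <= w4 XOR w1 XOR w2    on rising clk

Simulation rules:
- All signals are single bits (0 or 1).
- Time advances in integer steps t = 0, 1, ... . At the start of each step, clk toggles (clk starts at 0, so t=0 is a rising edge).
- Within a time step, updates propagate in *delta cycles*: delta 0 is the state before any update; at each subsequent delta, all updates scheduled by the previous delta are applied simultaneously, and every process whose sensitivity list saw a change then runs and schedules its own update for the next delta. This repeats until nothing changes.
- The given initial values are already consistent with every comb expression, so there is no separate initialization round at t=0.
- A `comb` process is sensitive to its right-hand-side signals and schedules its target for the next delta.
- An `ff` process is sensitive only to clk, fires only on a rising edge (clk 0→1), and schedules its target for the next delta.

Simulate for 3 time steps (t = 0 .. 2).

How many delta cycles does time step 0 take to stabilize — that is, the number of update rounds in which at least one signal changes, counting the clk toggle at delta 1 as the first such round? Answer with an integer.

4

[bits: w3,w0,w2,w4,clk,w1]
t=0: Δ0=010001 Δ1=010011 Δ2=010111 Δ3=110111 Δ4=111111 | 4Δ
t=1: Δ0=111111 Δ1=111101 | 1Δ
t=2: Δ0=111101 Δ1=111111 | 1Δ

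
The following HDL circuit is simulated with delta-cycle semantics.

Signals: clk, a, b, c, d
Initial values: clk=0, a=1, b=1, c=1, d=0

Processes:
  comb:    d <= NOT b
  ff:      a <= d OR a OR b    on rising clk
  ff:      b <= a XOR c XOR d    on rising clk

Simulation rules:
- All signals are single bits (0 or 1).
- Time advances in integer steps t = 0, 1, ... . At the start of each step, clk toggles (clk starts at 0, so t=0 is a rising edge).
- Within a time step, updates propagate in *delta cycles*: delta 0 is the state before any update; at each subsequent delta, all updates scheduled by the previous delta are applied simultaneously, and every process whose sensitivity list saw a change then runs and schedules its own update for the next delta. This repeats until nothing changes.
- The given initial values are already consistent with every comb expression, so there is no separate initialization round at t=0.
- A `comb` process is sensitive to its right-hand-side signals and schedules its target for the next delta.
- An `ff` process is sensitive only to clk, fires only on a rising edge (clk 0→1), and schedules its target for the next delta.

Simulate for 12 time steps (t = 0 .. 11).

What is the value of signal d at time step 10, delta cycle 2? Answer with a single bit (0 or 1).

[bits: clk,b,a,d,c]
t=0: Δ0=01101 Δ1=11101 Δ2=10101 Δ3=10111 | 3Δ
t=1: Δ0=10111 Δ1=00111 | 1Δ
t=2: Δ0=00111 Δ1=10111 Δ2=11111 Δ3=11101 | 3Δ
t=3: Δ0=11101 Δ1=01101 | 1Δ
t=4: Δ0=01101 Δ1=11101 Δ2=10101 Δ3=10111 | 3Δ
t=5: Δ0=10111 Δ1=00111 | 1Δ
t=6: Δ0=00111 Δ1=10111 Δ2=11111 Δ3=11101 | 3Δ
t=7: Δ0=11101 Δ1=01101 | 1Δ
t=8: Δ0=01101 Δ1=11101 Δ2=10101 Δ3=10111 | 3Δ
t=9: Δ0=10111 Δ1=00111 | 1Δ
t=10: Δ0=00111 Δ1=10111 Δ2=11111 Δ3=11101 | 3Δ
t=11: Δ0=11101 Δ1=01101 | 1Δ

1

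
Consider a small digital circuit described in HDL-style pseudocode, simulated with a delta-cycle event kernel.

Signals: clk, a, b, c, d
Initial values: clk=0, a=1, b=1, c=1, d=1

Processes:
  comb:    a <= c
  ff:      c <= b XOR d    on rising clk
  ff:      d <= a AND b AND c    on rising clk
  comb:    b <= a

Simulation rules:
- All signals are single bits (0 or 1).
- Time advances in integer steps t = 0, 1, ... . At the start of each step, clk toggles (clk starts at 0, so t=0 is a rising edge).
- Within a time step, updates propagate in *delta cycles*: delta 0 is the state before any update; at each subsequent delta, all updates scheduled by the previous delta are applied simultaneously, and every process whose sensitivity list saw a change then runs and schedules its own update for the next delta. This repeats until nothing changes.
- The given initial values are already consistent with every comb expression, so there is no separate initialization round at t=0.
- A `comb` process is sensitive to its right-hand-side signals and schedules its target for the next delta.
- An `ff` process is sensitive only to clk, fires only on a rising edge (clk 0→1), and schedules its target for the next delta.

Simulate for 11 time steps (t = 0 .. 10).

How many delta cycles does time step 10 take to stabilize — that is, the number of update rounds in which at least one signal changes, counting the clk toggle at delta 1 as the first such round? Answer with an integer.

[bits: d,a,c,b,clk]
t=0: Δ0=11110 Δ1=11111 Δ2=11011 Δ3=10011 Δ4=10001 | 4Δ
t=1: Δ0=10001 Δ1=10000 | 1Δ
t=2: Δ0=10000 Δ1=10001 Δ2=00101 Δ3=01101 Δ4=01111 | 4Δ
t=3: Δ0=01111 Δ1=01110 | 1Δ
t=4: Δ0=01110 Δ1=01111 Δ2=11111 | 2Δ
t=5: Δ0=11111 Δ1=11110 | 1Δ
t=6: Δ0=11110 Δ1=11111 Δ2=11011 Δ3=10011 Δ4=10001 | 4Δ
t=7: Δ0=10001 Δ1=10000 | 1Δ
t=8: Δ0=10000 Δ1=10001 Δ2=00101 Δ3=01101 Δ4=01111 | 4Δ
t=9: Δ0=01111 Δ1=01110 | 1Δ
t=10: Δ0=01110 Δ1=01111 Δ2=11111 | 2Δ

2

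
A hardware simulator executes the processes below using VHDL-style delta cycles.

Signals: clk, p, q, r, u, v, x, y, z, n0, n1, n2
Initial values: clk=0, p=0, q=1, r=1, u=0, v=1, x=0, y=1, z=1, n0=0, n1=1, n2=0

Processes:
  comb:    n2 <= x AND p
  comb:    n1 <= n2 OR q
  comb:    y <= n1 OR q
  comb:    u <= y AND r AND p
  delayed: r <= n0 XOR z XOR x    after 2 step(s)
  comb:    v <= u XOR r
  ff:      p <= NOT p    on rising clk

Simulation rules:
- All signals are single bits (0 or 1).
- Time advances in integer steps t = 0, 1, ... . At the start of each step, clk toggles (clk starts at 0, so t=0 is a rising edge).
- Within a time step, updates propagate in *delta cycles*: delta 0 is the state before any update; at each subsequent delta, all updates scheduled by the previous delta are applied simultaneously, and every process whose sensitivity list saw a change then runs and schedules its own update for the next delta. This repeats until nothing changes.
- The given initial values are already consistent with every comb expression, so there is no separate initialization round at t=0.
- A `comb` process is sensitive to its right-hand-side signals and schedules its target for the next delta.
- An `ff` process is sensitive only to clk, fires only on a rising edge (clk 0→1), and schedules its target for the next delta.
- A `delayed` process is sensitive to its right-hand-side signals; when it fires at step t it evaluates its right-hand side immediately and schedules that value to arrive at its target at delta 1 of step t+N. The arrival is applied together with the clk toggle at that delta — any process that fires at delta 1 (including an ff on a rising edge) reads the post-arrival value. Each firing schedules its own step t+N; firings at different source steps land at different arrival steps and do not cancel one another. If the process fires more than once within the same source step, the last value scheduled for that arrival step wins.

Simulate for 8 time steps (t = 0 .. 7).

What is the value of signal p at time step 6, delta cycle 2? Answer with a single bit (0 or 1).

0

[bits: y,r,q,z,n2,v,p,x,clk,n1,u,n0]
t=0: Δ0=111101000100 Δ1=111101001100 Δ2=111101101100 Δ3=111101101110 Δ4=111100101110 | 4Δ
t=1: Δ0=111100101110 Δ1=111100100110 | 1Δ
t=2: Δ0=111100100110 Δ1=111100101110 Δ2=111100001110 Δ3=111100001100 Δ4=111101001100 | 4Δ
t=3: Δ0=111101001100 Δ1=111101000100 | 1Δ
t=4: Δ0=111101000100 Δ1=111101001100 Δ2=111101101100 Δ3=111101101110 Δ4=111100101110 | 4Δ
t=5: Δ0=111100101110 Δ1=111100100110 | 1Δ
t=6: Δ0=111100100110 Δ1=111100101110 Δ2=111100001110 Δ3=111100001100 Δ4=111101001100 | 4Δ
t=7: Δ0=111101001100 Δ1=111101000100 | 1Δ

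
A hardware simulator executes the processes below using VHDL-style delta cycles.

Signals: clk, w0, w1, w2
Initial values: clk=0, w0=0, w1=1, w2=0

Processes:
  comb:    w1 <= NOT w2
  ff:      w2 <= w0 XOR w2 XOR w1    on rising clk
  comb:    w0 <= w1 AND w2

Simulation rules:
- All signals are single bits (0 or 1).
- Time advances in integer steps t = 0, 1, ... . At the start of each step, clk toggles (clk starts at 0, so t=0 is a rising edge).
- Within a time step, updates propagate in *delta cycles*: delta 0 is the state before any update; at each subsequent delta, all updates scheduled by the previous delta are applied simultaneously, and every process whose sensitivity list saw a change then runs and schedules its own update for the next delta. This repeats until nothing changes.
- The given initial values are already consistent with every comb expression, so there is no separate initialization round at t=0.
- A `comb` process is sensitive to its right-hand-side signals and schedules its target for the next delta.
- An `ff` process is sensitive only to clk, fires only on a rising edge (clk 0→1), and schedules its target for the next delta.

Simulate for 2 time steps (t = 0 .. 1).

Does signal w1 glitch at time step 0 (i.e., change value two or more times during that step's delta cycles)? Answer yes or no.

no

[bits: w0,w2,clk,w1]
t=0: Δ0=0001 Δ1=0011 Δ2=0111 Δ3=1110 Δ4=0110 | 4Δ
t=1: Δ0=0110 Δ1=0100 | 1Δ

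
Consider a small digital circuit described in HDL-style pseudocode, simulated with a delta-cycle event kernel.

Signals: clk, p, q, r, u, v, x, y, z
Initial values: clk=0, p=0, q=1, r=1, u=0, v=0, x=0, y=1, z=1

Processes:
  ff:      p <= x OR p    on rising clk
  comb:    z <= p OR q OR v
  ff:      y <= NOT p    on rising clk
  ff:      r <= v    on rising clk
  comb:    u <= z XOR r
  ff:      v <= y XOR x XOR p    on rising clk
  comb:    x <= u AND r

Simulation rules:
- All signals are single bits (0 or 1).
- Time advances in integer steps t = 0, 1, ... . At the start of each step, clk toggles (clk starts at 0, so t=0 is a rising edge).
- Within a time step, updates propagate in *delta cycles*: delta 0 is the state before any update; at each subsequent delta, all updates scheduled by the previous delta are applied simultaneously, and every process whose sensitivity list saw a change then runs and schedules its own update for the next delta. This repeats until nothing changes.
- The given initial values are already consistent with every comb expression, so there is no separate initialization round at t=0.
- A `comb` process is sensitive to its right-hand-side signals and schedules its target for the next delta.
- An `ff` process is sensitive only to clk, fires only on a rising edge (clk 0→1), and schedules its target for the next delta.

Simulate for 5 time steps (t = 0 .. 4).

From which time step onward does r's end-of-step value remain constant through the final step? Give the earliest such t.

t=0 Δ0: x=0 r=1 u=0 p=0 z=1 v=0 q=1 y=1 clk=0
  Δ1: clk:0→1
  Δ2: r:1→0, v:0→1
  Δ3: u:0→1
  (3Δ to stable)
t=1 Δ0: x=0 r=0 u=1 p=0 z=1 v=1 q=1 y=1 clk=1
  Δ1: clk:1→0
  (1Δ to stable)
t=2 Δ0: x=0 r=0 u=1 p=0 z=1 v=1 q=1 y=1 clk=0
  Δ1: clk:0→1
  Δ2: r:0→1
  Δ3: x:0→1, u:1→0
  Δ4: x:1→0
  (4Δ to stable)
t=3 Δ0: x=0 r=1 u=0 p=0 z=1 v=1 q=1 y=1 clk=1
  Δ1: clk:1→0
  (1Δ to stable)
t=4 Δ0: x=0 r=1 u=0 p=0 z=1 v=1 q=1 y=1 clk=0
  Δ1: clk:0→1
  (1Δ to stable)

2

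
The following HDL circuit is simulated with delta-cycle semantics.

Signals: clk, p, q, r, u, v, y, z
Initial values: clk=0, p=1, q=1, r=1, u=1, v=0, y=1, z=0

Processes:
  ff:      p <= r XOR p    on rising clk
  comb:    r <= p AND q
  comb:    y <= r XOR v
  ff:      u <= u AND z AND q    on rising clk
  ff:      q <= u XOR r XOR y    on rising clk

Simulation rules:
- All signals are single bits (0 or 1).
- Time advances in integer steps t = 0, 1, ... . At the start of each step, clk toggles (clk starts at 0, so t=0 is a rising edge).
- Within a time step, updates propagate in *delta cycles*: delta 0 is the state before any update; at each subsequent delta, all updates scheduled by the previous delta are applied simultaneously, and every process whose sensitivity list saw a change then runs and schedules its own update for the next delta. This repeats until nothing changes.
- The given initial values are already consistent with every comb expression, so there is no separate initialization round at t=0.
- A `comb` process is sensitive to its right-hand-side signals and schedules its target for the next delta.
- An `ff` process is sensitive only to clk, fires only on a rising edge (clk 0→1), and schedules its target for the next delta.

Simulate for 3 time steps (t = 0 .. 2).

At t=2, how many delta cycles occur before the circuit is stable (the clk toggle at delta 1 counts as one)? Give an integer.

2

t=0 Δ0: z=0 clk=0 u=1 r=1 q=1 v=0 p=1 y=1
  Δ1: clk:0→1
  Δ2: u:1→0, p:1→0
  Δ3: r:1→0
  Δ4: y:1→0
  (4Δ to stable)
t=1 Δ0: z=0 clk=1 u=0 r=0 q=1 v=0 p=0 y=0
  Δ1: clk:1→0
  (1Δ to stable)
t=2 Δ0: z=0 clk=0 u=0 r=0 q=1 v=0 p=0 y=0
  Δ1: clk:0→1
  Δ2: q:1→0
  (2Δ to stable)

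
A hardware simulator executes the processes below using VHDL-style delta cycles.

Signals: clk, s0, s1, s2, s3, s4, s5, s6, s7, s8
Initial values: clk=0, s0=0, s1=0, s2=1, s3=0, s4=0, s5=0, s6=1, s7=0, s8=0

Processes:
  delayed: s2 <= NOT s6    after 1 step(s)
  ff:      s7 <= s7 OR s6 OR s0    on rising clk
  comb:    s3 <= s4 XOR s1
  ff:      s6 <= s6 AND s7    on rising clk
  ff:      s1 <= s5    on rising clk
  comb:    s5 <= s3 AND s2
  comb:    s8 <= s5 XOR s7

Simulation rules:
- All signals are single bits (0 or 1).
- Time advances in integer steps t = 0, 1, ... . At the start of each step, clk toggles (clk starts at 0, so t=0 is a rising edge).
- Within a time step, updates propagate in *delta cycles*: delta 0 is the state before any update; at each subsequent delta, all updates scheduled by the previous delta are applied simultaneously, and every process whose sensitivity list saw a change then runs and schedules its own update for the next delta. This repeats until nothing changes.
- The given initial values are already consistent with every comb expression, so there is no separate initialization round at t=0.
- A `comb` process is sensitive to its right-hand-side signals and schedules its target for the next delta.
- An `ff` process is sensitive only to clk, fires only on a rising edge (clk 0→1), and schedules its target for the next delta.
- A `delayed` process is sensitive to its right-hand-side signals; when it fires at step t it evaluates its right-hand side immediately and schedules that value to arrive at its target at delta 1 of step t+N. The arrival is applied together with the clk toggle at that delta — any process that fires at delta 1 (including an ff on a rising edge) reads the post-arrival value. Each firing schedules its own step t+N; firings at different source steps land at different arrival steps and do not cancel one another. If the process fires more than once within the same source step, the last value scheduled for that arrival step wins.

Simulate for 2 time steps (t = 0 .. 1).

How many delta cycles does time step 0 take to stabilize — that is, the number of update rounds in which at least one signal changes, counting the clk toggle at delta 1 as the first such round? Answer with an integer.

[bits: s3,s7,s1,s8,s4,s2,clk,s6,s5,s0]
t=0: Δ0=0000010100 Δ1=0000011100 Δ2=0100011000 Δ3=0101011000 | 3Δ
t=1: Δ0=0101011000 Δ1=0101010000 | 1Δ

3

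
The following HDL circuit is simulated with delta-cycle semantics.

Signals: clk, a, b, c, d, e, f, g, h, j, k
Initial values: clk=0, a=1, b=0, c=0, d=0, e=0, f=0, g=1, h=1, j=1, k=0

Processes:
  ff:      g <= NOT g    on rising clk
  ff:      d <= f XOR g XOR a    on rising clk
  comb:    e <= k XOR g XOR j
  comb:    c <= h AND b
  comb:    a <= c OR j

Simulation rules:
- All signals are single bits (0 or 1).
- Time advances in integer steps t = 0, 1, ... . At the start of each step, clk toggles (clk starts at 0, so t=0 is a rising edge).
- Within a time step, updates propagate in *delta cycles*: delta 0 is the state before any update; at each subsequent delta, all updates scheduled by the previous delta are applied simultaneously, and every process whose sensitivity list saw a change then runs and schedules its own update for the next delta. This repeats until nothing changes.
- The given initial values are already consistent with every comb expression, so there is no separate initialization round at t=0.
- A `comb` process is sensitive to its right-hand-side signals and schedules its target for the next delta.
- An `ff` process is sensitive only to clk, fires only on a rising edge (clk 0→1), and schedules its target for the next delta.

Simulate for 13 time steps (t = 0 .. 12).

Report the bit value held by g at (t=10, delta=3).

1

t0.Δ0 d=0 clk=0 h=1 f=0 g=1 b=0 c=0 j=1 a=1 e=0 k=0
t0.Δ1 d=0 clk=1 h=1 f=0 g=1 b=0 c=0 j=1 a=1 e=0 k=0
t0.Δ2 d=0 clk=1 h=1 f=0 g=0 b=0 c=0 j=1 a=1 e=0 k=0
t0.Δ3 d=0 clk=1 h=1 f=0 g=0 b=0 c=0 j=1 a=1 e=1 k=0
t1.Δ0 d=0 clk=1 h=1 f=0 g=0 b=0 c=0 j=1 a=1 e=1 k=0
t1.Δ1 d=0 clk=0 h=1 f=0 g=0 b=0 c=0 j=1 a=1 e=1 k=0
t2.Δ0 d=0 clk=0 h=1 f=0 g=0 b=0 c=0 j=1 a=1 e=1 k=0
t2.Δ1 d=0 clk=1 h=1 f=0 g=0 b=0 c=0 j=1 a=1 e=1 k=0
t2.Δ2 d=1 clk=1 h=1 f=0 g=1 b=0 c=0 j=1 a=1 e=1 k=0
t2.Δ3 d=1 clk=1 h=1 f=0 g=1 b=0 c=0 j=1 a=1 e=0 k=0
t3.Δ0 d=1 clk=1 h=1 f=0 g=1 b=0 c=0 j=1 a=1 e=0 k=0
t3.Δ1 d=1 clk=0 h=1 f=0 g=1 b=0 c=0 j=1 a=1 e=0 k=0
t4.Δ0 d=1 clk=0 h=1 f=0 g=1 b=0 c=0 j=1 a=1 e=0 k=0
t4.Δ1 d=1 clk=1 h=1 f=0 g=1 b=0 c=0 j=1 a=1 e=0 k=0
t4.Δ2 d=0 clk=1 h=1 f=0 g=0 b=0 c=0 j=1 a=1 e=0 k=0
t4.Δ3 d=0 clk=1 h=1 f=0 g=0 b=0 c=0 j=1 a=1 e=1 k=0
t5.Δ0 d=0 clk=1 h=1 f=0 g=0 b=0 c=0 j=1 a=1 e=1 k=0
t5.Δ1 d=0 clk=0 h=1 f=0 g=0 b=0 c=0 j=1 a=1 e=1 k=0
t6.Δ0 d=0 clk=0 h=1 f=0 g=0 b=0 c=0 j=1 a=1 e=1 k=0
t6.Δ1 d=0 clk=1 h=1 f=0 g=0 b=0 c=0 j=1 a=1 e=1 k=0
t6.Δ2 d=1 clk=1 h=1 f=0 g=1 b=0 c=0 j=1 a=1 e=1 k=0
t6.Δ3 d=1 clk=1 h=1 f=0 g=1 b=0 c=0 j=1 a=1 e=0 k=0
t7.Δ0 d=1 clk=1 h=1 f=0 g=1 b=0 c=0 j=1 a=1 e=0 k=0
t7.Δ1 d=1 clk=0 h=1 f=0 g=1 b=0 c=0 j=1 a=1 e=0 k=0
t8.Δ0 d=1 clk=0 h=1 f=0 g=1 b=0 c=0 j=1 a=1 e=0 k=0
t8.Δ1 d=1 clk=1 h=1 f=0 g=1 b=0 c=0 j=1 a=1 e=0 k=0
t8.Δ2 d=0 clk=1 h=1 f=0 g=0 b=0 c=0 j=1 a=1 e=0 k=0
t8.Δ3 d=0 clk=1 h=1 f=0 g=0 b=0 c=0 j=1 a=1 e=1 k=0
t9.Δ0 d=0 clk=1 h=1 f=0 g=0 b=0 c=0 j=1 a=1 e=1 k=0
t9.Δ1 d=0 clk=0 h=1 f=0 g=0 b=0 c=0 j=1 a=1 e=1 k=0
t10.Δ0 d=0 clk=0 h=1 f=0 g=0 b=0 c=0 j=1 a=1 e=1 k=0
t10.Δ1 d=0 clk=1 h=1 f=0 g=0 b=0 c=0 j=1 a=1 e=1 k=0
t10.Δ2 d=1 clk=1 h=1 f=0 g=1 b=0 c=0 j=1 a=1 e=1 k=0
t10.Δ3 d=1 clk=1 h=1 f=0 g=1 b=0 c=0 j=1 a=1 e=0 k=0
t11.Δ0 d=1 clk=1 h=1 f=0 g=1 b=0 c=0 j=1 a=1 e=0 k=0
t11.Δ1 d=1 clk=0 h=1 f=0 g=1 b=0 c=0 j=1 a=1 e=0 k=0
t12.Δ0 d=1 clk=0 h=1 f=0 g=1 b=0 c=0 j=1 a=1 e=0 k=0
t12.Δ1 d=1 clk=1 h=1 f=0 g=1 b=0 c=0 j=1 a=1 e=0 k=0
t12.Δ2 d=0 clk=1 h=1 f=0 g=0 b=0 c=0 j=1 a=1 e=0 k=0
t12.Δ3 d=0 clk=1 h=1 f=0 g=0 b=0 c=0 j=1 a=1 e=1 k=0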